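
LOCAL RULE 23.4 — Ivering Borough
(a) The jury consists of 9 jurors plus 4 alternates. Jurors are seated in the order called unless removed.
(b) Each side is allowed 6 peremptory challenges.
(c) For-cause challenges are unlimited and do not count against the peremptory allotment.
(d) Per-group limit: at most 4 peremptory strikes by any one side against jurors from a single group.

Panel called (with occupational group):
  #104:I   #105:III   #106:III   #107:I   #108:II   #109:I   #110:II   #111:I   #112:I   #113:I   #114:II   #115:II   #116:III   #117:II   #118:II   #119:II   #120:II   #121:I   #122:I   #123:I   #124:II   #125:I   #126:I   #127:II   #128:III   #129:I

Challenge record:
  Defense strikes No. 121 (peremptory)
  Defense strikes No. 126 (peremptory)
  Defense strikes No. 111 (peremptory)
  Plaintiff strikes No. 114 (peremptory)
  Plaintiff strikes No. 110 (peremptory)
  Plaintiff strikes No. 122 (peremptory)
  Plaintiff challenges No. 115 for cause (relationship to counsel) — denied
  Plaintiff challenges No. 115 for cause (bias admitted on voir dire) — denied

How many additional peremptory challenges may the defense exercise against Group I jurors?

Defense peremptories so far: #121, #126, #111 — 3 of 6 used, 3 left overall.
Against Group I: #121, #126, #111 — 3 used; per-group cap 4 leaves 1.
Binding limit: min(3, 1) = 1.

1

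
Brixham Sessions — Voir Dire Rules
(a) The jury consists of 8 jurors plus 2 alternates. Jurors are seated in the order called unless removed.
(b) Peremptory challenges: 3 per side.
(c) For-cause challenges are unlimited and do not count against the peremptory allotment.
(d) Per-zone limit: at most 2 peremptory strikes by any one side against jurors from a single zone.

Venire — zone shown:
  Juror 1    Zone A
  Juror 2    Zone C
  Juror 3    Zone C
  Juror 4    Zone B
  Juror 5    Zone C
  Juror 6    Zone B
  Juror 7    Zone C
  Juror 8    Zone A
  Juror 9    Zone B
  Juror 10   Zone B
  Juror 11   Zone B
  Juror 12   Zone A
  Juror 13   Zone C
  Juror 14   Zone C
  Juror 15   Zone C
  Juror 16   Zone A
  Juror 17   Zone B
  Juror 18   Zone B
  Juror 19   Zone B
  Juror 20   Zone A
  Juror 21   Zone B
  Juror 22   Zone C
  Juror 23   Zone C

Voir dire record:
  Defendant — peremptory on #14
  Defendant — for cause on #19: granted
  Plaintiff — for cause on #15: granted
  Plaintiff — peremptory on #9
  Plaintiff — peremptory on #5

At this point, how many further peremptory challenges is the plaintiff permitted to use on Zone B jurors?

Plaintiff peremptories so far: #9, #5 — 2 of 3 used, 1 left overall.
Against Zone B: #9 — 1 used; per-zone cap 2 leaves 1.
Binding limit: min(1, 1) = 1.

1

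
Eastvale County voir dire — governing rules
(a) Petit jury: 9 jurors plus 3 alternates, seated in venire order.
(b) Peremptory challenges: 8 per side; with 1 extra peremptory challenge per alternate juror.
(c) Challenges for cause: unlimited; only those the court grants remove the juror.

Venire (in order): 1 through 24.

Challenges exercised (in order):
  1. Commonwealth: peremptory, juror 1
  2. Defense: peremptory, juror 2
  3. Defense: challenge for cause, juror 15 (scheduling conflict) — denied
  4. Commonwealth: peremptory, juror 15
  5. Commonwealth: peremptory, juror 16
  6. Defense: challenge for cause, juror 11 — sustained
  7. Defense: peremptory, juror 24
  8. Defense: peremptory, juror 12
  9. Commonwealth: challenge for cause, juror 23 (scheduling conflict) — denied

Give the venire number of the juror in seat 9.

13

Removed: #1, #2, #11, #12, #15, #16, #24. (#23 stays — for-cause denied.)
Filling seats in venire order through position 9: #3, #4, #5, #6, #7, #8, #9, #10, #13.
So seat 9 is #13.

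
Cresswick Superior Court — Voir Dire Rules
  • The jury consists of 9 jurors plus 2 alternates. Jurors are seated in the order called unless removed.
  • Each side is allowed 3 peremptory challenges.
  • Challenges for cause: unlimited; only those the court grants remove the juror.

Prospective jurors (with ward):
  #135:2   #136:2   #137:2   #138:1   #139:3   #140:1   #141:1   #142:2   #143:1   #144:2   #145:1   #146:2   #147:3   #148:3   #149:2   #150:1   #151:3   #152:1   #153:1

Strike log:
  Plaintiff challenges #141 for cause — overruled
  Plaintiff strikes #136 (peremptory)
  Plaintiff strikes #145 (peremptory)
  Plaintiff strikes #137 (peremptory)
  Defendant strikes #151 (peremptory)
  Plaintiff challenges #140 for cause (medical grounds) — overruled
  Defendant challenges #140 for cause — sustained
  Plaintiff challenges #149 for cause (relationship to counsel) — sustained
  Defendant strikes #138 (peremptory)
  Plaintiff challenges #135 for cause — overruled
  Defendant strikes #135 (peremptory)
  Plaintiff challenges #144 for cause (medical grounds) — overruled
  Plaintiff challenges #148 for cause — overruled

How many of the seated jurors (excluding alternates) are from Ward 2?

3

Removed: #135, #136, #137, #138, #140, #145, #149, #151.
Seated jurors 1–9: #139, #141, #142, #143, #144, #146, #147, #148, #150 (alternates #152, #153 not counted).
Of those, in Ward 2: #142, #144, #146 → 3.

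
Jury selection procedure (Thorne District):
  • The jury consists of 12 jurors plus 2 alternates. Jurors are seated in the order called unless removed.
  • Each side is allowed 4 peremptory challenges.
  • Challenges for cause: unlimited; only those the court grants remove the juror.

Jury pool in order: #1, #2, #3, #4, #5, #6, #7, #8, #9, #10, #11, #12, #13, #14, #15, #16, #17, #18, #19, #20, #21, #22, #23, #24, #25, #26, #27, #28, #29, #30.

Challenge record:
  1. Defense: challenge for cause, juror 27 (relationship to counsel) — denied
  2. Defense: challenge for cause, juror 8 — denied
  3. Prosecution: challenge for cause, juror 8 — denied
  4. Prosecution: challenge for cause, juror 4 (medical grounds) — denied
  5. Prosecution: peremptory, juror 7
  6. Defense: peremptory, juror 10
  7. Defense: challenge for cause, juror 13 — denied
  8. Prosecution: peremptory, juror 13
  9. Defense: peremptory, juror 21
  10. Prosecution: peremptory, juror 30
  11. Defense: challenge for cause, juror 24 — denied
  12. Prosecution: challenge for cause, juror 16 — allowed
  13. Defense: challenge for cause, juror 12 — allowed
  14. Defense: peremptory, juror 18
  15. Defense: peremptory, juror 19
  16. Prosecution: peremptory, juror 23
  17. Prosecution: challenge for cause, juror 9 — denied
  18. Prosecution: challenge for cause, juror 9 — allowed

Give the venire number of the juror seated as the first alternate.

Removed: #7, #9, #10, #12, #13, #16, #18, #19, #21, #23, #30. (#4, #8, #24, #27 stay — for-cause denied.)
Seating in order: seats 1–12 → #1, #2, #3, #4, #5, #6, #8, #11, #14, #15, #17, #20; alternates → #22, #24.
So alternate 1 is #22.

22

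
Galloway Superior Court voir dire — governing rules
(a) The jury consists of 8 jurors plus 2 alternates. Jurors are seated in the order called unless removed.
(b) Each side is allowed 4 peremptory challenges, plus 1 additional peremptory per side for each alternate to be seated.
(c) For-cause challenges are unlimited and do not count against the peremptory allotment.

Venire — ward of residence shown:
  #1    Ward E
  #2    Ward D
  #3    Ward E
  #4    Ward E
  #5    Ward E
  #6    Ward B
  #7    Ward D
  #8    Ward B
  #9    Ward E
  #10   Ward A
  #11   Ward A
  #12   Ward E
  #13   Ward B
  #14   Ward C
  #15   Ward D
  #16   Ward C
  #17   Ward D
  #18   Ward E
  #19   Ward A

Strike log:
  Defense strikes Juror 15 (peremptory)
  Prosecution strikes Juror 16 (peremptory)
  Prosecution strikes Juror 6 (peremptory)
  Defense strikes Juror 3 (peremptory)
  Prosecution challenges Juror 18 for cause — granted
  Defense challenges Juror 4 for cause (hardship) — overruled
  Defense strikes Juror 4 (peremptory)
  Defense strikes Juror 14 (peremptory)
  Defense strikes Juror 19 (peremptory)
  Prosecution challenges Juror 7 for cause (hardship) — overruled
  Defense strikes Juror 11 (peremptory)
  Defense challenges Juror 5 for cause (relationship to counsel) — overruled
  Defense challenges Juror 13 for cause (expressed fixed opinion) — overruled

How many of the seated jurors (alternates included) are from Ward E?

Removed: #3, #4, #6, #11, #14, #15, #16, #18, #19.
Seated (10 incl. alternates): #1, #2, #5, #7, #8, #9, #10, #12, #13, #17.
Of those, in Ward E: #1, #5, #9, #12 → 4.

4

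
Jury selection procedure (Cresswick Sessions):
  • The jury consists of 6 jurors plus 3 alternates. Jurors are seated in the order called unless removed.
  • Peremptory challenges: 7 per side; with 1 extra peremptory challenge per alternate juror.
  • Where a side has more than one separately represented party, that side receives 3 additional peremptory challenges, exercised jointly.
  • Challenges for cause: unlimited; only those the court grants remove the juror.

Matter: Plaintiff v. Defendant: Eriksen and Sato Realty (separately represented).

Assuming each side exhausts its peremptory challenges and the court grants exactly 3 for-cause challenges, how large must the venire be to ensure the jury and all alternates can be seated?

35

Seats to fill: 6 + 3 alternates = 9.
Peremptories — Plaintiff: 7 + 1×3 = 10; Defendant: 7 + 1×3 + 3 = 13; total 23.
For-cause removals: 3.
Minimum venire: 9 + 23 + 3 = 35.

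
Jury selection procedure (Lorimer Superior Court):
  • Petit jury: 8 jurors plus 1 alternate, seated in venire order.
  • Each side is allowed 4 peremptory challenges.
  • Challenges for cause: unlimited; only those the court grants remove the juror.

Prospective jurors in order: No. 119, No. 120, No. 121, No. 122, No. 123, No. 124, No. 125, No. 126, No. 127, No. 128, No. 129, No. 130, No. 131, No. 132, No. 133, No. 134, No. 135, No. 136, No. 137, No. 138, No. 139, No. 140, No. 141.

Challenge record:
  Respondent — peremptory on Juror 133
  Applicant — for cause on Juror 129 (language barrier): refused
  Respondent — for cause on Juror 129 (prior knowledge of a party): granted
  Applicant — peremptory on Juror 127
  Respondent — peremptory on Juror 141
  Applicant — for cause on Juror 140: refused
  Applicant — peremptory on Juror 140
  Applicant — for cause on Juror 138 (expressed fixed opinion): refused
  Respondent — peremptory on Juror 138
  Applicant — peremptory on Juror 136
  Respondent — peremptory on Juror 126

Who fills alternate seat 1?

130

Removed: #126, #127, #129, #133, #136, #138, #140, #141.
Seating in order: seats 1–8 → #119, #120, #121, #122, #123, #124, #125, #128; alternates → #130.
So alternate 1 is #130.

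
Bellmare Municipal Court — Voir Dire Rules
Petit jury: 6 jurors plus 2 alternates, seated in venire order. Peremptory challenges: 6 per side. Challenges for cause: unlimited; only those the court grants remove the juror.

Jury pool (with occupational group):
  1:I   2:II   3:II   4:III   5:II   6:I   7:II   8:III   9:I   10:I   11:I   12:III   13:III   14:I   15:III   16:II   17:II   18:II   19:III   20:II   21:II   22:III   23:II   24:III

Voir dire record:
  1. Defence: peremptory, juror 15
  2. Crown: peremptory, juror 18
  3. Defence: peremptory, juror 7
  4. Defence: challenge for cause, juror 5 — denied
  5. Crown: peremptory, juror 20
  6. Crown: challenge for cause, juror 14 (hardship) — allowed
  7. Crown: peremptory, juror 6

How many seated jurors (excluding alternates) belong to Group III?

2

Removed: #6, #7, #14, #15, #18, #20.
Seated jurors 1–6: #1, #2, #3, #4, #5, #8 (alternates #9, #10 not counted).
Of those, in Group III: #4, #8 → 2.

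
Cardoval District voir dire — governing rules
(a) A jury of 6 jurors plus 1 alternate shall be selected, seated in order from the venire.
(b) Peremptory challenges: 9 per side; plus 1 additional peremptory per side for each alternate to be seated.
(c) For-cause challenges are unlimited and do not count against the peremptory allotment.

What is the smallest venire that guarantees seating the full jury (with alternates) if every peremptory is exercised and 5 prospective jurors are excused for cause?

Seats to fill: 6 + 1 alternates = 7.
Peremptories: 9 + 1×1 = 10 per side × 2 sides = 20.
For-cause removals: 5.
Minimum venire: 7 + 20 + 5 = 32.

32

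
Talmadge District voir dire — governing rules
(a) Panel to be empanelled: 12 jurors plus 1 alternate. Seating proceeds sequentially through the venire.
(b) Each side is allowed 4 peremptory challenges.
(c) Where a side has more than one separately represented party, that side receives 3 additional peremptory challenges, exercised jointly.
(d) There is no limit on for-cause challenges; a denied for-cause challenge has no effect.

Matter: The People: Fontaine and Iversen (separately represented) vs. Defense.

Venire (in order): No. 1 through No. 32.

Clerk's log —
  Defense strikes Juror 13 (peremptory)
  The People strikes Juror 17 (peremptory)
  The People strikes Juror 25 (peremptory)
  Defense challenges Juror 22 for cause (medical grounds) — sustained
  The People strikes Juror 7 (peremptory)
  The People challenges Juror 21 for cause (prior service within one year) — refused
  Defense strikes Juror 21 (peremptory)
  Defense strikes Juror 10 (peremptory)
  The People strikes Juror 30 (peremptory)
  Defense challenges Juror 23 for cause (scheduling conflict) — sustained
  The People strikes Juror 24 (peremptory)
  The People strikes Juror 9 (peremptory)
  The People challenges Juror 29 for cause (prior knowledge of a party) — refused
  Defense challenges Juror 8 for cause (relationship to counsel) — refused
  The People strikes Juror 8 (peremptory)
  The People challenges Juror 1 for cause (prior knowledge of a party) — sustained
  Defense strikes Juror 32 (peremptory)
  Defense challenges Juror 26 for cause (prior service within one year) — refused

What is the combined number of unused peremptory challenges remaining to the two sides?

0

The People allotment: 4 base + 3 multi-party = 7. Defense allotment: 4.
The People peremptories used: #17, #25, #7, #30, #24, #9, #8 — 7 (for-cause on #21, #29, #1 don't count).
Defense peremptories used: #13, #21, #10, #32 — 4 (for-cause on #22, #23, #8, #26 don't count).
Remaining: (7 − 7) + (4 − 4) = 0.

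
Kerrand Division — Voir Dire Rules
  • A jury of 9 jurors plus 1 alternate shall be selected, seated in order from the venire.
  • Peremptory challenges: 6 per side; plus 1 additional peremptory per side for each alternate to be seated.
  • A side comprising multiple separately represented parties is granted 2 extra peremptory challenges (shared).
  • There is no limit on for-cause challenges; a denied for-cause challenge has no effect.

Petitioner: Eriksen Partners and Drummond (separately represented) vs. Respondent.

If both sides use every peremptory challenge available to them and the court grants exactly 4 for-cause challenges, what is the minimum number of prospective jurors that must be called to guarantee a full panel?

30

Seats to fill: 9 + 1 alternates = 10.
Peremptories — Petitioner: 6 + 1×1 + 2 = 9; Respondent: 6 + 1×1 = 7; total 16.
For-cause removals: 4.
Minimum venire: 10 + 16 + 4 = 30.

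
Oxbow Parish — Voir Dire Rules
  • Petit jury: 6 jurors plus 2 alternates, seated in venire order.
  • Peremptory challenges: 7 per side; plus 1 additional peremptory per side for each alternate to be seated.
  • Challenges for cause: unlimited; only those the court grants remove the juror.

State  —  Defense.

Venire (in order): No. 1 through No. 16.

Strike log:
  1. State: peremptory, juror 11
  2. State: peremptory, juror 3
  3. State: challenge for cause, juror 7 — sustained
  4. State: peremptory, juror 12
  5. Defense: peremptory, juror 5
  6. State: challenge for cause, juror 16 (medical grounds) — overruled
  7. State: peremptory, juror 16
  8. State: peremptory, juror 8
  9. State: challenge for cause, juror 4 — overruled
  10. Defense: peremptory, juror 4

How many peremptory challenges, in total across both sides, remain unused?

11

State allotment: 7 base + 1 × 2 alternates = 9. Defense allotment: 7 base + 1 × 2 alternates = 9.
State peremptories used: #11, #3, #12, #16, #8 — 5 (for-cause on #7, #16, #4 don't count).
Defense peremptories used: #5, #4 — 2.
Remaining: (9 − 5) + (9 − 2) = 11.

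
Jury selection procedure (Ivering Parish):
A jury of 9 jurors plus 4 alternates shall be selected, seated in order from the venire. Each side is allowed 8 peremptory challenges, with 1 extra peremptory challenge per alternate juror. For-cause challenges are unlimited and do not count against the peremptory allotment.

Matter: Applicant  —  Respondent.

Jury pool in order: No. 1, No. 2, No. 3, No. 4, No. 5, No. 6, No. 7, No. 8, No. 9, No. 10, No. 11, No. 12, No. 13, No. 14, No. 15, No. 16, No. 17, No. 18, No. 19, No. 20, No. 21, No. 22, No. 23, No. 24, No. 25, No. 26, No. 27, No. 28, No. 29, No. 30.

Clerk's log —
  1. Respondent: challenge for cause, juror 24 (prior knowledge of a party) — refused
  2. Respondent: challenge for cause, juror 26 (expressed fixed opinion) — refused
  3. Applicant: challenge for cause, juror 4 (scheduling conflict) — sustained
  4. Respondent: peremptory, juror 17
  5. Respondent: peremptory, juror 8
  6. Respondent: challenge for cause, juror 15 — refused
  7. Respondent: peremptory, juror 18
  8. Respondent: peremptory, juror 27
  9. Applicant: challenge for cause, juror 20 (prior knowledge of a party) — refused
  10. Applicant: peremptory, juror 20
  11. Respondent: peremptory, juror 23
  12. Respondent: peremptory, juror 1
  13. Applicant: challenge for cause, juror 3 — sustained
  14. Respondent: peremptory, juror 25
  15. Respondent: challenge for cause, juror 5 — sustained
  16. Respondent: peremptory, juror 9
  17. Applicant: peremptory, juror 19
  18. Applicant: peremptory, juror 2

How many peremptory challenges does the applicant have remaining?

Applicant allotment: 8 base + 1 × 4 alternates = 12.
Applicant peremptories used: #20, #19, #2 — 3 (for-cause on #4, #20, #3 don't count).
Remaining: 12 − 3 = 9.

9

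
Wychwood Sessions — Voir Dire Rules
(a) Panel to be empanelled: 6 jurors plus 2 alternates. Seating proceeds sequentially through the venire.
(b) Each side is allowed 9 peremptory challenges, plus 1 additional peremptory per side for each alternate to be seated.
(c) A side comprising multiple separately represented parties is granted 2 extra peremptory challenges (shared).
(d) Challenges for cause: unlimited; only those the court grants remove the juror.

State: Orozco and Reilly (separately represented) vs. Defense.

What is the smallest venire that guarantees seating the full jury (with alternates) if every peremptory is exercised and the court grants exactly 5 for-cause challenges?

Seats to fill: 6 + 2 alternates = 8.
Peremptories — State: 9 + 1×2 + 2 = 13; Defense: 9 + 1×2 = 11; total 24.
For-cause removals: 5.
Minimum venire: 8 + 24 + 5 = 37.

37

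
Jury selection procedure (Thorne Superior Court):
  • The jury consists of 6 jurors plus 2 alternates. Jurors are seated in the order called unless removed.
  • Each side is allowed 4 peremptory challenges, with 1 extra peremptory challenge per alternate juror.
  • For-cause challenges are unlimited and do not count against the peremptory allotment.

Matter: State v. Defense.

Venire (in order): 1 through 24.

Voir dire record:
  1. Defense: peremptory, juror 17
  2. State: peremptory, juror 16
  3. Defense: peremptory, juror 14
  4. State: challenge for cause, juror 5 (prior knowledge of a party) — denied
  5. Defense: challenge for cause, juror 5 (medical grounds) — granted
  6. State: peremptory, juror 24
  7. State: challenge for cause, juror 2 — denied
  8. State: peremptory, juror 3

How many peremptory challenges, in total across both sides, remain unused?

State allotment: 4 base + 1 × 2 alternates = 6. Defense allotment: 4 base + 1 × 2 alternates = 6.
State peremptories used: #16, #24, #3 — 3 (for-cause on #5, #2 don't count).
Defense peremptories used: #17, #14 — 2 (the for-cause on #5 doesn't count).
Remaining: (6 − 3) + (6 − 2) = 7.

7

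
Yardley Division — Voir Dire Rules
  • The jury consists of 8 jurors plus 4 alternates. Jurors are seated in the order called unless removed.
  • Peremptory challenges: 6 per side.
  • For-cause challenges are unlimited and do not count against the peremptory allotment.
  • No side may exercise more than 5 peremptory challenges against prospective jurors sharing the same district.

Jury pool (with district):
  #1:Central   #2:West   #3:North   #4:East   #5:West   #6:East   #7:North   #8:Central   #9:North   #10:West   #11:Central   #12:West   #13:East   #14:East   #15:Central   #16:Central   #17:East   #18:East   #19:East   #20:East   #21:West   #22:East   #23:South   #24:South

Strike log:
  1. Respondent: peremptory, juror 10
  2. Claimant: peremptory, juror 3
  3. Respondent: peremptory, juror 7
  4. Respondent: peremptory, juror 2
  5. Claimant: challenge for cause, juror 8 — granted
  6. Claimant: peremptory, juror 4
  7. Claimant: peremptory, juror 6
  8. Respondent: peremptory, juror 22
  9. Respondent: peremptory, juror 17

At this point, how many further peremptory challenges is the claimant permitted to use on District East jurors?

3

Claimant peremptories so far: #3, #4, #6 — 3 of 6 used, 3 left overall.
Against District East: #4, #6 — 2 used; per-district cap 5 leaves 3.
Binding limit: min(3, 3) = 3.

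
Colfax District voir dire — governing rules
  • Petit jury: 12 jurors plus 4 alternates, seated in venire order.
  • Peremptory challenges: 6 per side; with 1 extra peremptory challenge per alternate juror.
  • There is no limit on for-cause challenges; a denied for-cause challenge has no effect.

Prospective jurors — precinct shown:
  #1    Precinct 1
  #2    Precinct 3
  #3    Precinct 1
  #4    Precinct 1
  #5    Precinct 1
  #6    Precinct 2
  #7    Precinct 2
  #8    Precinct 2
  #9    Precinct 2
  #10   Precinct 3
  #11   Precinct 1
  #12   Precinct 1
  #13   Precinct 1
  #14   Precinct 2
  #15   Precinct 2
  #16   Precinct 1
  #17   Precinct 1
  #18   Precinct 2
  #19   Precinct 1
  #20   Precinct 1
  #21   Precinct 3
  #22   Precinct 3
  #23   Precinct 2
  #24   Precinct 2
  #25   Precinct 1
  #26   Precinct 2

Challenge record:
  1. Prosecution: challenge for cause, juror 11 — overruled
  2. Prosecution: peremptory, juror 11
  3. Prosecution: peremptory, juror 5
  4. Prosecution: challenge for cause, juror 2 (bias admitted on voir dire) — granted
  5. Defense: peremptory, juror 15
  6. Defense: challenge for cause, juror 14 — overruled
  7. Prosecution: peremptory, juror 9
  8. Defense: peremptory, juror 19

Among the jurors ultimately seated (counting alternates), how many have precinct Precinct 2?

5

Removed: #2, #5, #9, #11, #15, #19.
Seated (16 incl. alternates): #1, #3, #4, #6, #7, #8, #10, #12, #13, #14, #16, #17, #18, #20, #21, #22.
Of those, in Precinct 2: #6, #7, #8, #14, #18 → 5.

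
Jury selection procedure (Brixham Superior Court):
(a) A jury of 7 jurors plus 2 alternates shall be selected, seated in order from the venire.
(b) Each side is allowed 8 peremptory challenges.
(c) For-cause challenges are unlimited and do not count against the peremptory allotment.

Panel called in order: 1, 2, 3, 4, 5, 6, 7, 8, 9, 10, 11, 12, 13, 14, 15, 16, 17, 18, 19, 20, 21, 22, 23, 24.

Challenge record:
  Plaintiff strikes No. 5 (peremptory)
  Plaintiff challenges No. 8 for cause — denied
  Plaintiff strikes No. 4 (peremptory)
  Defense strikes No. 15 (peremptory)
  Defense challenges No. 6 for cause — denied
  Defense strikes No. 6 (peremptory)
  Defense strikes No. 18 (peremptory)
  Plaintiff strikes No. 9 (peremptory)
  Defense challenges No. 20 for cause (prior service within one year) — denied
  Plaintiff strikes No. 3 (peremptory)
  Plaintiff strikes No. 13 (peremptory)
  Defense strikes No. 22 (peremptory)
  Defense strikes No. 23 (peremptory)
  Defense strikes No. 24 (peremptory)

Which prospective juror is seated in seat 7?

12

Removed: #3, #4, #5, #6, #9, #13, #15, #18, #22, #23, #24. (#8, #20 stay — for-cause denied.)
Seating in order: seats 1–7 → #1, #2, #7, #8, #10, #11, #12; alternates → #14, #16.
So seat 7 is #12.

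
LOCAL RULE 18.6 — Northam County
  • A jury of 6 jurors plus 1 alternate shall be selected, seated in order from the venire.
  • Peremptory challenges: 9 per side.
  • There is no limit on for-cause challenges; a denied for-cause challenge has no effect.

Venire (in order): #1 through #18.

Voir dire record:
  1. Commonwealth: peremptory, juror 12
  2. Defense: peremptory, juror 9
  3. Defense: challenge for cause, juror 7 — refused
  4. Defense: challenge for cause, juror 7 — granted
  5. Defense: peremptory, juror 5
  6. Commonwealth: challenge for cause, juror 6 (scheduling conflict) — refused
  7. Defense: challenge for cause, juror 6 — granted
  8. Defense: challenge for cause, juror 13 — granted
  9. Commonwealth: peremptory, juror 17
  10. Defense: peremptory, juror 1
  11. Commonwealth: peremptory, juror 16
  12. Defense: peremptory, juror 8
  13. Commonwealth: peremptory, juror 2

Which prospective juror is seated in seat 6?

Removed: #1, #2, #5, #6, #7, #8, #9, #12, #13, #16, #17.
Seating in order: seats 1–6 → #3, #4, #10, #11, #14, #15; alternates → #18.
So seat 6 is #15.

15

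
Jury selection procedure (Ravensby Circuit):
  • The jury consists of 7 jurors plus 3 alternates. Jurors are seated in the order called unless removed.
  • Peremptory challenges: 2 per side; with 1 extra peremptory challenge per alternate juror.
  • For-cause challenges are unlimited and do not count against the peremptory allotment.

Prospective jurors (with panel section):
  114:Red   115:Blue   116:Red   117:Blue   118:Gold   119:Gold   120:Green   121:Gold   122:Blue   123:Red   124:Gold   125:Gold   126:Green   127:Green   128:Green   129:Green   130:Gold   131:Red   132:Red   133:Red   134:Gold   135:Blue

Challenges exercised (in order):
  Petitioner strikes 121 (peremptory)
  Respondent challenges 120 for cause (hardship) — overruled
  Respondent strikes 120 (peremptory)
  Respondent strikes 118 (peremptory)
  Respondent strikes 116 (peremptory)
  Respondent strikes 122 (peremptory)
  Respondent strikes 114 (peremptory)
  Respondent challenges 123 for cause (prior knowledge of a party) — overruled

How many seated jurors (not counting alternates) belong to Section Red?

1

Removed: #114, #116, #118, #120, #121, #122.
Seated jurors 1–7: #115, #117, #119, #123, #124, #125, #126 (alternates #127, #128, #129 not counted).
Of those, in Section Red: #123 → 1.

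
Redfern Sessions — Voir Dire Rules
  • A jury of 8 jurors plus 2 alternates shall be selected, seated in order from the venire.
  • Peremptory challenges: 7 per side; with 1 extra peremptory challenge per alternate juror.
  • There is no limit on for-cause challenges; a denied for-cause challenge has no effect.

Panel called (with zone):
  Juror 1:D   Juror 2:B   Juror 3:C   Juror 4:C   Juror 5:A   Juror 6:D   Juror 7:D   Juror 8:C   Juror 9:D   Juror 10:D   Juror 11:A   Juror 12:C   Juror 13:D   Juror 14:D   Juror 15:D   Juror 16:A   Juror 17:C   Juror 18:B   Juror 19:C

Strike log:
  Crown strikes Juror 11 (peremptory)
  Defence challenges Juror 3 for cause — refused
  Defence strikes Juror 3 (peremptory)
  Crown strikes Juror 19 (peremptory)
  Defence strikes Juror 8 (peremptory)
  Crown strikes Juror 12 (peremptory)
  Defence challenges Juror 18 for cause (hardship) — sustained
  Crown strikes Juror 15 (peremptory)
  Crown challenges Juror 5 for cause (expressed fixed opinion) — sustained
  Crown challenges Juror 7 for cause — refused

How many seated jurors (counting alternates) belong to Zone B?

1

Removed: #3, #5, #8, #11, #12, #15, #18, #19.
Seated (10 incl. alternates): #1, #2, #4, #6, #7, #9, #10, #13, #14, #16.
Of those, in Zone B: #2 → 1.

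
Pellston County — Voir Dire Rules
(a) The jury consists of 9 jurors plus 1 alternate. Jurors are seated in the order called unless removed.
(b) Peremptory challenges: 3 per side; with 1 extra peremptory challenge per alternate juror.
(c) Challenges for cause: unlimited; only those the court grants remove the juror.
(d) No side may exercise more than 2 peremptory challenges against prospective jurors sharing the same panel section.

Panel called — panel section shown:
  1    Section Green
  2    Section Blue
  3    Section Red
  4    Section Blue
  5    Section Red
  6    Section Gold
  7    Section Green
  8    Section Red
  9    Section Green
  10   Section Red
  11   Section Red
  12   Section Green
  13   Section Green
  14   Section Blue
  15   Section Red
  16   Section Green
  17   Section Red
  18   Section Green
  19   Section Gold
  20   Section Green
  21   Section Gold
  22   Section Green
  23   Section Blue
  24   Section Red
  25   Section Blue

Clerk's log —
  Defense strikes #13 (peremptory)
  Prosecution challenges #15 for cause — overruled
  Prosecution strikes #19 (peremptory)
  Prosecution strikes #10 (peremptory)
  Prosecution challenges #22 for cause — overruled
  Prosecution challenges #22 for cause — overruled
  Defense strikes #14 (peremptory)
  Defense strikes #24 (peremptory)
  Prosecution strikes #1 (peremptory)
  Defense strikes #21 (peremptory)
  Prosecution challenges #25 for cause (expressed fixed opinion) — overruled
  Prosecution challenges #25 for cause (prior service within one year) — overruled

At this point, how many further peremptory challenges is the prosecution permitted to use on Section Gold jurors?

1

Prosecution peremptories so far: #19, #10, #1 — 3 of 4 used, 1 left overall.
Against Section Gold: #19 — 1 used; per-section cap 2 leaves 1.
Binding limit: min(1, 1) = 1.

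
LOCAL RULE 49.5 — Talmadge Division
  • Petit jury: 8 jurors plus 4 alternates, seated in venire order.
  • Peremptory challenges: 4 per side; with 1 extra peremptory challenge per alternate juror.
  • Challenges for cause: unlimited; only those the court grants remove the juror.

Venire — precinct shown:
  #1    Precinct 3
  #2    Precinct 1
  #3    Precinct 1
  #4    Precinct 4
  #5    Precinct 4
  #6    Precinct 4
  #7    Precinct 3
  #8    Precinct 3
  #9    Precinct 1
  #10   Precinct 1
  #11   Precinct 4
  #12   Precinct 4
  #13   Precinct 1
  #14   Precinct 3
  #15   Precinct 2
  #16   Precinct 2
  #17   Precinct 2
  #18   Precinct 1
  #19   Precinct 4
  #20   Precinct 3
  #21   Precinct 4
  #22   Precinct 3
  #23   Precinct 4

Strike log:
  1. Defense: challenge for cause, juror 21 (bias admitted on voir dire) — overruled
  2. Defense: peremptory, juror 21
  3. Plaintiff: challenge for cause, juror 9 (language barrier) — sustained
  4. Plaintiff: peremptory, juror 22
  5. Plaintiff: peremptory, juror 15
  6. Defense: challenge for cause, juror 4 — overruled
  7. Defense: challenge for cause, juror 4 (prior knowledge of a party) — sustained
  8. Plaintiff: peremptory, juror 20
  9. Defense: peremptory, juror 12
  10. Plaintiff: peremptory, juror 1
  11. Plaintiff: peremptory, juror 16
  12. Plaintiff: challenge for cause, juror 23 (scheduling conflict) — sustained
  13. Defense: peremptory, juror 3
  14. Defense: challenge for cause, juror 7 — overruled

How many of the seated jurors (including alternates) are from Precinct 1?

4

Removed: #1, #3, #4, #9, #12, #15, #16, #20, #21, #22, #23.
Seated (12 incl. alternates): #2, #5, #6, #7, #8, #10, #11, #13, #14, #17, #18, #19.
Of those, in Precinct 1: #2, #10, #13, #18 → 4.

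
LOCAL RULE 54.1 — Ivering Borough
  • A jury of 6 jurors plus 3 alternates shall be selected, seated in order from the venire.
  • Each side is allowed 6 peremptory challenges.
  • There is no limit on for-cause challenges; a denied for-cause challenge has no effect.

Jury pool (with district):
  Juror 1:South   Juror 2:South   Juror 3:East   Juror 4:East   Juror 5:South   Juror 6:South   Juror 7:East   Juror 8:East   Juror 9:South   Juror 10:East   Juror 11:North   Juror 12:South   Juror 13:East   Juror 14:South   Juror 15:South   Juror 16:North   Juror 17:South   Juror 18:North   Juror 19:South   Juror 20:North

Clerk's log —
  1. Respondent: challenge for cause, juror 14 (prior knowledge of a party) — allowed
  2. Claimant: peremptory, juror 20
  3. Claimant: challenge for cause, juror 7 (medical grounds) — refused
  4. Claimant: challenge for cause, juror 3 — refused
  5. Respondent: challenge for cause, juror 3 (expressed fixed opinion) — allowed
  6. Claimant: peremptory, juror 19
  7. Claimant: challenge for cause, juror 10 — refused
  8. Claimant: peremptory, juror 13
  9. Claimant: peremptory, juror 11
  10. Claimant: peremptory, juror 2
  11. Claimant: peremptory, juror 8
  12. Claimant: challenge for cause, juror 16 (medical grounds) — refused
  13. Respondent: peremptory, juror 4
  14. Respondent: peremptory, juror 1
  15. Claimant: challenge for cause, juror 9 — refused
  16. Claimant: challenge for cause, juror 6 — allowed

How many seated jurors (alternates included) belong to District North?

2

Removed: #1, #2, #3, #4, #6, #8, #11, #13, #14, #19, #20.
Seated (9 incl. alternates): #5, #7, #9, #10, #12, #15, #16, #17, #18.
Of those, in District North: #16, #18 → 2.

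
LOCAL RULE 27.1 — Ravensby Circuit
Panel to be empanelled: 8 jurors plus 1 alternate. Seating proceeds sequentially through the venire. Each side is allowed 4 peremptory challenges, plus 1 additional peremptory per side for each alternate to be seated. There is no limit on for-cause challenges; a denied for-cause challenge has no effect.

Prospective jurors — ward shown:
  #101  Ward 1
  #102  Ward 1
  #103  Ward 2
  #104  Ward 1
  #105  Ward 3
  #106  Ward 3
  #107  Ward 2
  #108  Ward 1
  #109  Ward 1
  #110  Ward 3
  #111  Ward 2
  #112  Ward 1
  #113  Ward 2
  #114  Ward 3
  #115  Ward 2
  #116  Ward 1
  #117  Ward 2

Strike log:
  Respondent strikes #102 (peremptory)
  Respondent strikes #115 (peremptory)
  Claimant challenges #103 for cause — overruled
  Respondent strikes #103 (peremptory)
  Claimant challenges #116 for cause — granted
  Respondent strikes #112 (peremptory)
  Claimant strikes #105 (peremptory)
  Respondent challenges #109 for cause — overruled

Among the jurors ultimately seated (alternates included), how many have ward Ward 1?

4

Removed: #102, #103, #105, #112, #115, #116.
Seated (9 incl. alternates): #101, #104, #106, #107, #108, #109, #110, #111, #113.
Of those, in Ward 1: #101, #104, #108, #109 → 4.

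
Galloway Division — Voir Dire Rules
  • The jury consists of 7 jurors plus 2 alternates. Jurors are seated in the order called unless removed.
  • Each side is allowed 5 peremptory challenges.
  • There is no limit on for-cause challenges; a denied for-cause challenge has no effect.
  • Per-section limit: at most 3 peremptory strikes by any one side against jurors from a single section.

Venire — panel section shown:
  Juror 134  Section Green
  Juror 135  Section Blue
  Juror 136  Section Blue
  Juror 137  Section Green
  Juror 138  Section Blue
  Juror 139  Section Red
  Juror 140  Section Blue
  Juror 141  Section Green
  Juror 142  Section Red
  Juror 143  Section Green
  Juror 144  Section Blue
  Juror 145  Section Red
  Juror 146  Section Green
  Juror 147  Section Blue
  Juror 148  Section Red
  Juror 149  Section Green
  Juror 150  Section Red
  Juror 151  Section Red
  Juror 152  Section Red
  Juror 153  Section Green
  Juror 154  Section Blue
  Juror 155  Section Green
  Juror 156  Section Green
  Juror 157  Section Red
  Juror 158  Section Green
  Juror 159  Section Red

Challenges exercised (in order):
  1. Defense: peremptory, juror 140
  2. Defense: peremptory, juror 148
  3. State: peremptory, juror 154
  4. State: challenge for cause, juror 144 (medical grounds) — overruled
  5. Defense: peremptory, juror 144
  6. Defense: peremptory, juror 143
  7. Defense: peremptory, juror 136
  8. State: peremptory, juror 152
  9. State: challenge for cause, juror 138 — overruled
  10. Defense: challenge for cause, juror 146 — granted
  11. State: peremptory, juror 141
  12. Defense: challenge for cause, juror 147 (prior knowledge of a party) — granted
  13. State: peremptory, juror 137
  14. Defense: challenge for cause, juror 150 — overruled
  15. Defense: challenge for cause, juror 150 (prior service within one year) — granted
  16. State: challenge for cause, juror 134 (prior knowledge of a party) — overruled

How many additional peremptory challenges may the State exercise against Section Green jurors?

State peremptories so far: #154, #152, #141, #137 — 4 of 5 used, 1 left overall.
Against Section Green: #141, #137 — 2 used; per-section cap 3 leaves 1.
Binding limit: min(1, 1) = 1.

1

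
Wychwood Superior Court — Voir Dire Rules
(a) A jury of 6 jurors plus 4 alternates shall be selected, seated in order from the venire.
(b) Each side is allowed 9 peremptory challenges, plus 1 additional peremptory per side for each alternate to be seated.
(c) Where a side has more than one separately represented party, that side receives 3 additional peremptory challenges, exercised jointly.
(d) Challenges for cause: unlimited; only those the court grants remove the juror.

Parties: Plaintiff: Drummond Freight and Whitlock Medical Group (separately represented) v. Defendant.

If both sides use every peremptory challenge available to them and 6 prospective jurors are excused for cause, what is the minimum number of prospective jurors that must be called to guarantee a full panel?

45

Seats to fill: 6 + 4 alternates = 10.
Peremptories — Plaintiff: 9 + 1×4 + 3 = 16; Defendant: 9 + 1×4 = 13; total 29.
For-cause removals: 6.
Minimum venire: 10 + 29 + 6 = 45.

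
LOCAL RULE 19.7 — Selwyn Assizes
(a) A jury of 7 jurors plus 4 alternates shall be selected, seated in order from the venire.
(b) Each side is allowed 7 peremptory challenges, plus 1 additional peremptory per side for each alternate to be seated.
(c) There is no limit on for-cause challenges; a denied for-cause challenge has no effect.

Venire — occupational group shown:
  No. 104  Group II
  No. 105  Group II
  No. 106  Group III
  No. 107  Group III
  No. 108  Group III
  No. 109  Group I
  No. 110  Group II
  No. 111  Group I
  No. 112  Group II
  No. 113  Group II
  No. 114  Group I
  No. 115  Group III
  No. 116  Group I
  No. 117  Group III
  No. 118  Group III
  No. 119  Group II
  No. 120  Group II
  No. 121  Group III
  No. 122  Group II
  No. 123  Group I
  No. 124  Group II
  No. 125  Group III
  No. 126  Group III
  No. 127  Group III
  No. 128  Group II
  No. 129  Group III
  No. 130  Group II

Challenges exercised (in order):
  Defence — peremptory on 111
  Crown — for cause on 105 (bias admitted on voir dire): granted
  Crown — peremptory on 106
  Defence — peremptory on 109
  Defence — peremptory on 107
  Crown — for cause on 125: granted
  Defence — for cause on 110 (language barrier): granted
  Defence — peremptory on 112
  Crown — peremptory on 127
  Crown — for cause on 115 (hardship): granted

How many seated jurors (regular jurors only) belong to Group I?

Removed: #105, #106, #107, #109, #110, #111, #112, #115, #125, #127.
Seated jurors 1–7: #104, #108, #113, #114, #116, #117, #118 (alternates #119, #120, #121, #122 not counted).
Of those, in Group I: #114, #116 → 2.

2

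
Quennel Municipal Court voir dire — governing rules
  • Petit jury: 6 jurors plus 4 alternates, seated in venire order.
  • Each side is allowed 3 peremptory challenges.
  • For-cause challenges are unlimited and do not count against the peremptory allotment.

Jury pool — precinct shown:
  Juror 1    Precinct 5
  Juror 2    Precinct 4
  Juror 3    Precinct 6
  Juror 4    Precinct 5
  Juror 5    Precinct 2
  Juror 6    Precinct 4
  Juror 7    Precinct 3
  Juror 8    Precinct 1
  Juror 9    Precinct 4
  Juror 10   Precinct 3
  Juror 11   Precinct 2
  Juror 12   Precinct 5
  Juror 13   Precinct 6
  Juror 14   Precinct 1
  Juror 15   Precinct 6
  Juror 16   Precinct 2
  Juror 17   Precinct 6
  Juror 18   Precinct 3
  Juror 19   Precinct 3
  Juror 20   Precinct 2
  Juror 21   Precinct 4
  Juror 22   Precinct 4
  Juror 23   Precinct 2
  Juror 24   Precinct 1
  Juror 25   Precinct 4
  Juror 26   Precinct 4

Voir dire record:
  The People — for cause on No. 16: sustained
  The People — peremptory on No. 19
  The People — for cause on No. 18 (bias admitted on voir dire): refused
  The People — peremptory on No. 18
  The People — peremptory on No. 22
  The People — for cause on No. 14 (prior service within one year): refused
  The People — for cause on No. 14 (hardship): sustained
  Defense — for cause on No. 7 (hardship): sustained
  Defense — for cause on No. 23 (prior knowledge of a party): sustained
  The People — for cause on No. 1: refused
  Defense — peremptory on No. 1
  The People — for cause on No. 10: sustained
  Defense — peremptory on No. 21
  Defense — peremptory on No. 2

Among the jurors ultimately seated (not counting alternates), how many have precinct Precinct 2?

1

Removed: #1, #2, #7, #10, #14, #16, #18, #19, #21, #22, #23.
Seated jurors 1–6: #3, #4, #5, #6, #8, #9 (alternates #11, #12, #13, #15 not counted).
Of those, in Precinct 2: #5 → 1.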